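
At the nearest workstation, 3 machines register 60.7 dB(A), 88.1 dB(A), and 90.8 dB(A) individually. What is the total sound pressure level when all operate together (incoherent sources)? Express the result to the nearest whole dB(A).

Incoherent sources combine by intensity addition: L_total = 10·log₁₀(Σ 10^(L_i/10)).
Σ 10^(L/10) = 10^(60.7/10) + 10^(88.1/10) + 10^(90.8/10) = 1.849e+09.
L_total = 10·log₁₀(1.849e+09) = 92.67 dB(A).

93 dB(A)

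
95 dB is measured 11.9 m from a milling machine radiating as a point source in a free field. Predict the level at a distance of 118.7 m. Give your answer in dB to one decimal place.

Spherical spreading from a point source gives a 20·log₁₀(r₂/r₁) drop.
L₂ = 95 − 20·log₁₀(118.7/11.9) = 95 − 19.978 = 75.02 dB.

75.0 dB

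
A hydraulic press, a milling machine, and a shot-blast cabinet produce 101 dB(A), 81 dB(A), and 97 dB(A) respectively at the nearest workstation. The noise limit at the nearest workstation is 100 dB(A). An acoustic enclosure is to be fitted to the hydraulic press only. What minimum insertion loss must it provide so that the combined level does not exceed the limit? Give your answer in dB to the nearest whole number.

4 dB

The untreated sources together contribute 10^(81/10) + 10^(97/10) = 5.138e+09, i.e. 97.11 dB(A).
The limit corresponds to 10^(100/10) = 1.000e+10; subtracting the fixed part leaves 4.862e+09 for the hydraulic press, i.e. 96.87 dB(A).
So the hydraulic press must be reduced from 101 to 96.87 dB(A): IL = 4.13 dB.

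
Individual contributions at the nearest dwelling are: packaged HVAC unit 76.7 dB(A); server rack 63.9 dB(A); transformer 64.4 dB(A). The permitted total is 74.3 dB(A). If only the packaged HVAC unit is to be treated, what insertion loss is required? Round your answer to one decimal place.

3.3 dB

The untreated sources together contribute 10^(63.9/10) + 10^(64.4/10) = 5.209e+06, i.e. 67.17 dB(A).
The limit corresponds to 10^(74.3/10) = 2.692e+07; subtracting the fixed part leaves 2.171e+07 for the packaged HVAC unit, i.e. 73.37 dB(A).
Required insertion loss = 76.7 − 73.37 = 3.33 dB.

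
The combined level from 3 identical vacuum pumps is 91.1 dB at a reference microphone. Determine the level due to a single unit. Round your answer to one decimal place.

86.3 dB

3 equal contributions raise the level by 10·log₁₀ 3 = 4.771 dB, so each unit alone gives 91.1 − 4.771.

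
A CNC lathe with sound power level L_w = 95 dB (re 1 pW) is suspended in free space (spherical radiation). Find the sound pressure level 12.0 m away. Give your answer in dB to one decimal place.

62.4 dB

The power spreads over a sphere of area 4π·r², so L_p = L_w − 10·log₁₀(4π·r²).
4π·r² = 1810 m², 10·log₁₀ of that is 32.576 dB.
L_p = 95 − 32.576 = 62.42 dB.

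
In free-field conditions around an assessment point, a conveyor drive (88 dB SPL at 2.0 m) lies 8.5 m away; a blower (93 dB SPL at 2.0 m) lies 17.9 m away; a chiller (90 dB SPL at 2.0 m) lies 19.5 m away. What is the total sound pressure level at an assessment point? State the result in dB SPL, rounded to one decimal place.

Apply inverse-square spreading to bring every level to the receiver, then sum 10^(L/10).
conveyor drive: 88 − 20·log₁₀(8.5/2.0) = 88 − 12.57 = 75.43 dB SPL.
blower: 93 − 20·log₁₀(17.9/2.0) = 93 − 19.04 = 73.96 dB SPL.
chiller: 90 − 20·log₁₀(19.5/2.0) = 90 − 19.78 = 70.22 dB SPL.
Σ 10^(L/10) = 7.036e+07 → L_total = 10·log₁₀(7.036e+07) = 78.47 dB SPL.

78.5 dB SPL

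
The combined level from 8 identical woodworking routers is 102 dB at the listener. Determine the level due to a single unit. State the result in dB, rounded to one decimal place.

93.0 dB

Dividing the total intensity by 8 lowers the level by 10·log₁₀ 8 = 9.031 dB: L₁ = 102 − 9.031.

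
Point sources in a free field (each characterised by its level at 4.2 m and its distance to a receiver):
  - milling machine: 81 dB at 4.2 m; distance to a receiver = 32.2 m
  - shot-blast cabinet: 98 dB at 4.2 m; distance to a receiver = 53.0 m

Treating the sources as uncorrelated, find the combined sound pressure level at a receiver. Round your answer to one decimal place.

76.2 dB

Propagate each source to the receiver with L = L_ref − 20·log₁₀(r/r_ref), then add intensities.
milling machine: 81 − 20·log₁₀(32.2/4.2) = 81 − 17.69 = 63.31 dB.
shot-blast cabinet: 98 − 20·log₁₀(53.0/4.2) = 98 − 22.02 = 75.98 dB.
Σ 10^(L/10) = 4.176e+07 → L_total = 10·log₁₀(4.176e+07) = 76.21 dB.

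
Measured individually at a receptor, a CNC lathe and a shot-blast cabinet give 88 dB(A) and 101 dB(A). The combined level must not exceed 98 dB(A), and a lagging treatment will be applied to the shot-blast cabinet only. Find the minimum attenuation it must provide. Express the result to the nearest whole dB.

3 dB

Fixed contribution from the other source: Σ 10^(L/10) = 10^(88/10) = 6.310e+08 (88.00 dB(A)).
The limit corresponds to 10^(98/10) = 6.310e+09; subtracting the fixed part leaves 5.679e+09 for the shot-blast cabinet, i.e. 97.54 dB(A).
Required insertion loss = 101 − 97.54 = 3.46 dB.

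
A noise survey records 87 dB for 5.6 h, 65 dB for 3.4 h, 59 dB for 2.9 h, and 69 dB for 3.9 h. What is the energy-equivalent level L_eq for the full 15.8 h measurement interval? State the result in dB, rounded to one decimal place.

82.6 dB

L_eq = 10·log₁₀[(1/T)·Σ tᵢ·10^(Lᵢ/10)] with T = 15.8 h.
Σ tᵢ·10^(Lᵢ/10) = 5.6·10^(87/10) + 3.4·10^(65/10) + 2.9·10^(59/10) + 3.9·10^(69/10) = 2.851e+09.
L_eq = 10·log₁₀(2.851e+09/15.8) = 82.56 dB.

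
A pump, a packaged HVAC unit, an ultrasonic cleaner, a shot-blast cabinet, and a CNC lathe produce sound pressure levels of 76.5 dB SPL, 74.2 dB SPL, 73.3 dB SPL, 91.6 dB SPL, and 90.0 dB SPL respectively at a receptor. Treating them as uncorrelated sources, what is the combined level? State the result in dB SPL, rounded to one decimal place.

Incoherent sources combine by intensity addition: L_total = 10·log₁₀(Σ 10^(L_i/10)).
Σ 10^(L/10) = 10^(76.5/10) + 10^(74.2/10) + 10^(73.3/10) + 10^(91.6/10) + 10^(90.0/10) = 2.538e+09.
L_total = 10·log₁₀(2.538e+09) = 94.04 dB SPL.

94.0 dB SPL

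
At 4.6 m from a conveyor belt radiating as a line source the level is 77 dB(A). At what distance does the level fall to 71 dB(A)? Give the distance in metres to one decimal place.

The 6.0 dB drop corresponds to a distance ratio of 10^(6.0/10) for a line source.
r₂ = 4.6·10^((77−71)/10) = 4.6·10^(6.0/10) = 18.31 m.

18.3 m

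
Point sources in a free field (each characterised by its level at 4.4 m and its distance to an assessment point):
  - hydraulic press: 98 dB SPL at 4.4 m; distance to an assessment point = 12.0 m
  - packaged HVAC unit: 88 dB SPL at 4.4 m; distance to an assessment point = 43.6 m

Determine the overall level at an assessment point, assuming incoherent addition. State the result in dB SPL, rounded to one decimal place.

Propagate each source to the receiver with L = L_ref − 20·log₁₀(r/r_ref), then add intensities.
hydraulic press: 98 − 20·log₁₀(12.0/4.4) = 98 − 8.71 = 89.29 dB SPL.
packaged HVAC unit: 88 − 20·log₁₀(43.6/4.4) = 88 − 19.92 = 68.08 dB SPL.
Σ 10^(L/10) = 8.547e+08 → L_total = 10·log₁₀(8.547e+08) = 89.32 dB SPL.

89.3 dB SPL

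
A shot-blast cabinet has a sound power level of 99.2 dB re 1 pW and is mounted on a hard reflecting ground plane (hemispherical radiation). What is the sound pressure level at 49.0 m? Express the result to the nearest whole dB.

Free-field hemispherical radiation: L_p = L_w − 10·log₁₀(2π·r²), r = 49.0 m.
2π·r² = 1.509e+04 m², 10·log₁₀ of that is 41.786 dB.
L_p = 99.2 − 41.786 = 57.41 dB.

57 dB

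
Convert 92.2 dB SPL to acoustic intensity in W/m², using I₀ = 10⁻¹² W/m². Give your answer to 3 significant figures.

I/I₀ = 10^(92.2/10) = 1.66e+09, so I = 1.66e+09 × 10⁻¹² W/m².

0.00166 W/m²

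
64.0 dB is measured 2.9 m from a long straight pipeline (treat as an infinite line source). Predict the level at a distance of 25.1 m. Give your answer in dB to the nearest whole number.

Cylindrical spreading from a line source gives a 10·log₁₀(r₂/r₁) drop.
L₂ = 64.0 − 10·log₁₀(25.1/2.9) = 64.0 − 9.373 = 54.63 dB.

55 dB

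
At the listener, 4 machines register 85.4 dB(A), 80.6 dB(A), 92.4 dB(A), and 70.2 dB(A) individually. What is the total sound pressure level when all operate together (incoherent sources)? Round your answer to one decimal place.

93.4 dB(A)

For uncorrelated sources the intensities add, so convert each level to linear form, sum, and take 10·log₁₀ of the total.
Σ 10^(L/10) = 10^(85.4/10) + 10^(80.6/10) + 10^(92.4/10) + 10^(70.2/10) = 2.210e+09.
L_total = 10·log₁₀(2.210e+09) = 93.44 dB(A).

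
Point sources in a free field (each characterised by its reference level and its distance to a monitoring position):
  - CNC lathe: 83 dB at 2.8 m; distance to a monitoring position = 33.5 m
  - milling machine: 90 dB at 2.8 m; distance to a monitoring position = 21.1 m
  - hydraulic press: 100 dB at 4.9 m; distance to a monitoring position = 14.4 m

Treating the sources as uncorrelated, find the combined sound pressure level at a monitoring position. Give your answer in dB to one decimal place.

90.7 dB

Apply inverse-square spreading to bring every level to the receiver, then sum 10^(L/10).
CNC lathe: 83 − 20·log₁₀(33.5/2.8) = 83 − 21.56 = 61.44 dB.
milling machine: 90 − 20·log₁₀(21.1/2.8) = 90 − 17.54 = 72.46 dB.
hydraulic press: 100 − 20·log₁₀(14.4/4.9) = 100 − 9.36 = 90.64 dB.
Σ 10^(L/10) = 1.177e+09 → L_total = 10·log₁₀(1.177e+09) = 90.71 dB.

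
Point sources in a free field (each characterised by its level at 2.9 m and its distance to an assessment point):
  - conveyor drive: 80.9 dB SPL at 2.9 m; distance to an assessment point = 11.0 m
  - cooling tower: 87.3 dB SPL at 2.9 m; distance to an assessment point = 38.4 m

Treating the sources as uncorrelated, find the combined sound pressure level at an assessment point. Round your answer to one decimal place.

First find each source's level at the receiver (point-source: −20·log₁₀(r/r_ref)), then combine on an intensity basis.
conveyor drive: 80.9 − 20·log₁₀(11.0/2.9) = 80.9 − 11.58 = 69.32 dB SPL.
cooling tower: 87.3 − 20·log₁₀(38.4/2.9) = 87.3 − 22.44 = 64.86 dB SPL.
Σ 10^(L/10) = 1.161e+07 → L_total = 10·log₁₀(1.161e+07) = 70.65 dB SPL.

70.6 dB SPL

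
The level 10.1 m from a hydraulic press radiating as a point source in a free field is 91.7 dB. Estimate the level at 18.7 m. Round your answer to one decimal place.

86.3 dB

Point-source attenuation: ΔL = 20·log₁₀(r₂/r₁) = 20·log₁₀(18.7/10.1) = 5.350 dB.
L₂ = 91.7 − 20·log₁₀(18.7/10.1) = 91.7 − 5.350 = 86.35 dB.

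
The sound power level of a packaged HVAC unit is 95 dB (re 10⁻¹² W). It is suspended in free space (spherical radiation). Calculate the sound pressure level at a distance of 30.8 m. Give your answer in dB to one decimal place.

The power spreads over a sphere of area 4π·r², so L_p = L_w − 10·log₁₀(4π·r²).
4π·r² = 1.192e+04 m², 10·log₁₀ of that is 40.763 dB.
L_p = 95 − 40.763 = 54.24 dB.

54.2 dB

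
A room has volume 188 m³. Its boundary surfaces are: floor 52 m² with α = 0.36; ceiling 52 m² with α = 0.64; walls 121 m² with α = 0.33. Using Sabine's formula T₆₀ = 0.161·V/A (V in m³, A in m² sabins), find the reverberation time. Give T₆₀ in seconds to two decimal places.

0.33 s

A = Σ Sᵢαᵢ = 52·0.36 + 52·0.64 + 121·0.33 = 91.93 m².
T₆₀ = 0.161 × 188 / 91.93 = 0.329 s.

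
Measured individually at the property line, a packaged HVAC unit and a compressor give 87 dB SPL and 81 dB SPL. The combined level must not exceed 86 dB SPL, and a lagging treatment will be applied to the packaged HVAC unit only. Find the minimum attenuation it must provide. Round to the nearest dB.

Fixed contribution from the other source: Σ 10^(L/10) = 10^(81/10) = 1.259e+08 (81.00 dB SPL).
The limit corresponds to 10^(86/10) = 3.981e+08; subtracting the fixed part leaves 2.722e+08 for the packaged HVAC unit, i.e. 84.35 dB SPL.
Required insertion loss = 87 − 84.35 = 2.65 dB.

3 dB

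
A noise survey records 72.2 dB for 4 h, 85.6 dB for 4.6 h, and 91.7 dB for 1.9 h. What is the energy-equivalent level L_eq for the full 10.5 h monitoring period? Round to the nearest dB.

86 dB

Weight each interval's intensity by its duration and average over T = 10.5 h:
Σ tᵢ·10^(Lᵢ/10) = 4·10^(72.2/10) + 4.6·10^(85.6/10) + 1.9·10^(91.7/10) = 4.547e+09.
L_eq = 10·log₁₀(4.547e+09/10.5) = 86.37 dB.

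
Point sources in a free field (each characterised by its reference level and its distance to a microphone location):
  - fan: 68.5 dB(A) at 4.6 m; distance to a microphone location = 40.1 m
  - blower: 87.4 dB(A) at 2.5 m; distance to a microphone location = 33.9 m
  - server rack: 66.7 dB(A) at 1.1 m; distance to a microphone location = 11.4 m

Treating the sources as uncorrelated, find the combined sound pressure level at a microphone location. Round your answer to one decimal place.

64.9 dB(A)

First find each source's level at the receiver (point-source: −20·log₁₀(r/r_ref)), then combine on an intensity basis.
fan: 68.5 − 20·log₁₀(40.1/4.6) = 68.5 − 18.81 = 49.69 dB(A).
blower: 87.4 − 20·log₁₀(33.9/2.5) = 87.4 − 22.65 = 64.75 dB(A).
server rack: 66.7 − 20·log₁₀(11.4/1.1) = 66.7 − 20.31 = 46.39 dB(A).
Σ 10^(L/10) = 3.125e+06 → L_total = 10·log₁₀(3.125e+06) = 64.95 dB(A).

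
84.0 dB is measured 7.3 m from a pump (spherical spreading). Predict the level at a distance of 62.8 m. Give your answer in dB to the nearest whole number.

65 dB

Spherical spreading from a point source gives a 20·log₁₀(r₂/r₁) drop.
L₂ = 84.0 − 20·log₁₀(62.8/7.3) = 84.0 − 18.693 = 65.31 dB.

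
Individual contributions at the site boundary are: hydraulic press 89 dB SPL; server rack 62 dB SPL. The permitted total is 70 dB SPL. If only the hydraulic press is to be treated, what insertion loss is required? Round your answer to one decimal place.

Fixed contribution from the other source: Σ 10^(L/10) = 10^(62/10) = 1.585e+06 (62.00 dB SPL).
The limit corresponds to 10^(70/10) = 1.000e+07; subtracting the fixed part leaves 8.415e+06 for the hydraulic press, i.e. 69.25 dB SPL.
So the hydraulic press must be reduced from 89 to 69.25 dB SPL: IL = 19.75 dB.

19.7 dB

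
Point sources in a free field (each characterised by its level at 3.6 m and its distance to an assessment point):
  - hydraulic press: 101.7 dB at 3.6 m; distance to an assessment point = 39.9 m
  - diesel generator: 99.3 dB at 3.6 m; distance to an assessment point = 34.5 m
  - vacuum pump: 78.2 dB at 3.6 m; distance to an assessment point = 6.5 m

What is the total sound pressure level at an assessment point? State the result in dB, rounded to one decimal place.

Apply inverse-square spreading to bring every level to the receiver, then sum 10^(L/10).
hydraulic press: 101.7 − 20·log₁₀(39.9/3.6) = 101.7 − 20.89 = 80.81 dB.
diesel generator: 99.3 − 20·log₁₀(34.5/3.6) = 99.3 − 19.63 = 79.67 dB.
vacuum pump: 78.2 − 20·log₁₀(6.5/3.6) = 78.2 − 5.13 = 73.07 dB.
Σ 10^(L/10) = 2.334e+08 → L_total = 10·log₁₀(2.334e+08) = 83.68 dB.

83.7 dB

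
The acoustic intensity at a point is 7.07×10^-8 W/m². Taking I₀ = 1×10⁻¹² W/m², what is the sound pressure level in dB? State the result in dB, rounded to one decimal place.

I/I₀ = 7.07×10^-8/10⁻¹² = 7.07×10^4, and L = 10·log₁₀(I/I₀).
L = 10·(0.8494 + 4) = 48.49 dB.

48.5 dB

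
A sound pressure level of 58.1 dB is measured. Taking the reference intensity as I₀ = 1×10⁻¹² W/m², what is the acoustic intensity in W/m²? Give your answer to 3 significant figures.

I = I₀·10^(L/10) = 10⁻¹² × 10^(58.1/10) = 10^(-6.190).

6.46e-07 W/m²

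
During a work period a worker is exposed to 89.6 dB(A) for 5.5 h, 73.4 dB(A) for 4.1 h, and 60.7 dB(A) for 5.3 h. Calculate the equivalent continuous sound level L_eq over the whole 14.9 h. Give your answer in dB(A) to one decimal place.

85.4 dB(A)

Weight each interval's intensity by its duration and average over T = 14.9 h:
Σ tᵢ·10^(Lᵢ/10) = 5.5·10^(89.6/10) + 4.1·10^(73.4/10) + 5.3·10^(60.7/10) = 5.112e+09.
L_eq = 10·log₁₀(5.112e+09/14.9) = 85.35 dB(A).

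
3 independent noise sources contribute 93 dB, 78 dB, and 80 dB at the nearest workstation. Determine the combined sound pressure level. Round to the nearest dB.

93 dB

Incoherent sources combine by intensity addition: L_total = 10·log₁₀(Σ 10^(L_i/10)).
Σ 10^(L/10) = 10^(93/10) + 10^(78/10) + 10^(80/10) = 2.158e+09.
L_total = 10·log₁₀(2.158e+09) = 93.34 dB.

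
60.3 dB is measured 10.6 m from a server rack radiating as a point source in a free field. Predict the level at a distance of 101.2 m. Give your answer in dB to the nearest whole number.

41 dB

Spherical spreading from a point source gives a 20·log₁₀(r₂/r₁) drop.
L₂ = 60.3 − 20·log₁₀(101.2/10.6) = 60.3 − 19.597 = 40.70 dB.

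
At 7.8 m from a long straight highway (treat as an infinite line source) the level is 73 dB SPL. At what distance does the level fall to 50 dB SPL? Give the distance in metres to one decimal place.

1556.3 m

The 23.0 dB drop corresponds to a distance ratio of 10^(23.0/10) for a line source.
r₂ = 7.8·10^((73−50)/10) = 7.8·10^(23.0/10) = 1556.30 m.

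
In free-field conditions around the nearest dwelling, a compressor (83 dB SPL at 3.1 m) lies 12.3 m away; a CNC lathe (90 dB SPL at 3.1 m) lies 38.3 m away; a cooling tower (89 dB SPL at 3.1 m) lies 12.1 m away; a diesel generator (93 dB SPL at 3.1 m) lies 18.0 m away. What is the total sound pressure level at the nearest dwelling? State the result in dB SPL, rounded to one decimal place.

Propagate each source to the receiver with L = L_ref − 20·log₁₀(r/r_ref), then add intensities.
compressor: 83 − 20·log₁₀(12.3/3.1) = 83 − 11.97 = 71.03 dB SPL.
CNC lathe: 90 − 20·log₁₀(38.3/3.1) = 90 − 21.84 = 68.16 dB SPL.
cooling tower: 89 − 20·log₁₀(12.1/3.1) = 89 − 11.83 = 77.17 dB SPL.
diesel generator: 93 − 20·log₁₀(18.0/3.1) = 93 − 15.28 = 77.72 dB SPL.
Σ 10^(L/10) = 1.305e+08 → L_total = 10·log₁₀(1.305e+08) = 81.16 dB SPL.

81.2 dB SPL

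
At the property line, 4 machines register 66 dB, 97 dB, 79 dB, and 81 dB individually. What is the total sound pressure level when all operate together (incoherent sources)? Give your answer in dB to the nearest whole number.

97 dB

For uncorrelated sources the intensities add, so convert each level to linear form, sum, and take 10·log₁₀ of the total.
Σ 10^(L/10) = 10^(66/10) + 10^(97/10) + 10^(79/10) + 10^(81/10) = 5.221e+09.
L_total = 10·log₁₀(5.221e+09) = 97.18 dB.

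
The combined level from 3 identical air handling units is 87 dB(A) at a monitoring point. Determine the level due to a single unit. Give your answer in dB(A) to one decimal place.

82.2 dB(A)

For N identical incoherent sources L_total = L₁ + 10·log₁₀ N, so L₁ = 87 − 10·log₁₀(3) = 87 − 4.771.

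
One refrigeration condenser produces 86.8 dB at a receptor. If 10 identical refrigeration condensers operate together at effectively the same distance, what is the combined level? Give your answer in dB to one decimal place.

N identical incoherent sources raise the level by 10·log₁₀ N.
L_total = 86.8 + 10·log₁₀(10) = 86.8 + 10.000 = 96.80 dB.

96.8 dB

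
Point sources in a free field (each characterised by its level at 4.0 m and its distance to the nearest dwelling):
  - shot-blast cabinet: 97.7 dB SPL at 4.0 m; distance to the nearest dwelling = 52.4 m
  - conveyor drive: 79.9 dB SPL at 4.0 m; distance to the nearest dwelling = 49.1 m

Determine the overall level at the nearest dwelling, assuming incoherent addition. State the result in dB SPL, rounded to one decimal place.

75.4 dB SPL

First find each source's level at the receiver (point-source: −20·log₁₀(r/r_ref)), then combine on an intensity basis.
shot-blast cabinet: 97.7 − 20·log₁₀(52.4/4.0) = 97.7 − 22.35 = 75.35 dB SPL.
conveyor drive: 79.9 − 20·log₁₀(49.1/4.0) = 79.9 − 21.78 = 58.12 dB SPL.
Σ 10^(L/10) = 3.496e+07 → L_total = 10·log₁₀(3.496e+07) = 75.44 dB SPL.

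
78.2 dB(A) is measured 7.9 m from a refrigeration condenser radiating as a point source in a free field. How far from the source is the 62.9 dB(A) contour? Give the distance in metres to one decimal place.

Point-source spreading drops the level by 20·log₁₀(r₂/r₁); inverting, r₂/r₁ = 10^(ΔL/20).
r₂ = 7.9·10^((78.2−62.9)/20) = 7.9·10^(15.3/20) = 45.99 m.

46.0 m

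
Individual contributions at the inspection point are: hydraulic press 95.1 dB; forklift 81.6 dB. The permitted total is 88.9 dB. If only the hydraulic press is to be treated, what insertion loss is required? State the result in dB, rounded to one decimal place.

Everything except the hydraulic press sums to 10^(81.6/10) = 1.445e+08 in linear terms, 81.60 dB.
To meet 88.9 dB overall, the treated hydraulic press may contribute at most 10^(88.9/10) − 1.445e+08 = 6.317e+08, i.e. 88.01 dB.
So the hydraulic press must be reduced from 95.1 to 88.01 dB: IL = 7.09 dB.

7.1 dB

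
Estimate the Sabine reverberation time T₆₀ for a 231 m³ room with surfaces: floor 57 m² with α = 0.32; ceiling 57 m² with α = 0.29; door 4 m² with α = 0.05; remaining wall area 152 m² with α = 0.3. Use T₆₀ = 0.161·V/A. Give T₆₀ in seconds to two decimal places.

Total absorption A = 57·0.32 + 57·0.29 + 4·0.05 + 152·0.3 = 80.57 m² sabins.
T₆₀ = 0.161·V/A = 0.161·231/80.57 = 0.462 s.

0.46 s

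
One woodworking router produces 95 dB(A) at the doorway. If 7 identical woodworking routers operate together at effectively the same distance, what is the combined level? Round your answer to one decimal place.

103.5 dB(A)

L_total = L₁ + 10·log₁₀ N for N identical incoherent sources.
L_total = 95 + 10·log₁₀(7) = 95 + 8.451 = 103.45 dB(A).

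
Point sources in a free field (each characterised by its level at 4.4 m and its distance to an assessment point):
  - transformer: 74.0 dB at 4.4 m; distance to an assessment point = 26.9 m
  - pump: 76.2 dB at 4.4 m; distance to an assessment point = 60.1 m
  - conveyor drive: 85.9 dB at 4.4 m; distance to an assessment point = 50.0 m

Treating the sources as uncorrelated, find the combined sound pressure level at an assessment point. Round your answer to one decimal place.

65.9 dB

Propagate each source to the receiver with L = L_ref − 20·log₁₀(r/r_ref), then add intensities.
transformer: 74.0 − 20·log₁₀(26.9/4.4) = 74.0 − 15.73 = 58.27 dB.
pump: 76.2 − 20·log₁₀(60.1/4.4) = 76.2 − 22.71 = 53.49 dB.
conveyor drive: 85.9 − 20·log₁₀(50.0/4.4) = 85.9 − 21.11 = 64.79 dB.
Σ 10^(L/10) = 3.908e+06 → L_total = 10·log₁₀(3.908e+06) = 65.92 dB.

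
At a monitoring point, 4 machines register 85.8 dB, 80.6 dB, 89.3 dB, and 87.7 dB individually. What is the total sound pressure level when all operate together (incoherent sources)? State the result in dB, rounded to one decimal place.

For uncorrelated sources the intensities add, so convert each level to linear form, sum, and take 10·log₁₀ of the total.
Σ 10^(L/10) = 10^(85.8/10) + 10^(80.6/10) + 10^(89.3/10) + 10^(87.7/10) = 1.935e+09.
L_total = 10·log₁₀(1.935e+09) = 92.87 dB.

92.9 dB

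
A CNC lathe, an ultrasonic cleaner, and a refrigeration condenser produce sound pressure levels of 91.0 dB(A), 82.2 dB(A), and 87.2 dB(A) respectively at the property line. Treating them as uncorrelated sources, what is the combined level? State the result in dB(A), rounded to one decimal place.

92.9 dB(A)

For uncorrelated sources the intensities add, so convert each level to linear form, sum, and take 10·log₁₀ of the total.
Σ 10^(L/10) = 10^(91.0/10) + 10^(82.2/10) + 10^(87.2/10) = 1.950e+09.
L_total = 10·log₁₀(1.950e+09) = 92.90 dB(A).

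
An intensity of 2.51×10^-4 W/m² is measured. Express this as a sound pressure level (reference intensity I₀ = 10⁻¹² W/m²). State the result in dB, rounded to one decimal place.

84.0 dB

L = 10·log₁₀(I/I₀) = 10·log₁₀(2.51×10^-4/10⁻¹²) = 10·log₁₀(2.51×10^8).
L = 10·(0.3997 + 8) = 84.00 dB.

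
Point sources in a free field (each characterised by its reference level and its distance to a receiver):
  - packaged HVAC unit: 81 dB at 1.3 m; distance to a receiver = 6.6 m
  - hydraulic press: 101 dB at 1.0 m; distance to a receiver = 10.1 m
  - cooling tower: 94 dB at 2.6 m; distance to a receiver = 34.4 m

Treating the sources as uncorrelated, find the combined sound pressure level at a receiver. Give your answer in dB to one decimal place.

First find each source's level at the receiver (point-source: −20·log₁₀(r/r_ref)), then combine on an intensity basis.
packaged HVAC unit: 81 − 20·log₁₀(6.6/1.3) = 81 − 14.11 = 66.89 dB.
hydraulic press: 101 − 20·log₁₀(10.1/1.0) = 101 − 20.09 = 80.91 dB.
cooling tower: 94 − 20·log₁₀(34.4/2.6) = 94 − 22.43 = 71.57 dB.
Σ 10^(L/10) = 1.426e+08 → L_total = 10·log₁₀(1.426e+08) = 81.54 dB.

81.5 dB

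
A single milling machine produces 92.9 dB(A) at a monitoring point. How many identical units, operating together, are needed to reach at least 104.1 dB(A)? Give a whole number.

14

N identical sources give L₁ + 10·log₁₀ N, so require 10·log₁₀ N ≥ 104.1 − 92.9 = 11.2 dB.
N ≥ 10^(11.2/10) = 13.183, so N = 14.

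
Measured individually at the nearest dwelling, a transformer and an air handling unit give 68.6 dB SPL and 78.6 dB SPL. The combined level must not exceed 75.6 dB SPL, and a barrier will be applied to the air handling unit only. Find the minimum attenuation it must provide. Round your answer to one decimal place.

Fixed contribution from the other source: Σ 10^(L/10) = 10^(68.6/10) = 7.244e+06 (68.60 dB SPL).
The limit corresponds to 10^(75.6/10) = 3.631e+07; subtracting the fixed part leaves 2.906e+07 for the air handling unit, i.e. 74.63 dB SPL.
So the air handling unit must be reduced from 78.6 to 74.63 dB SPL: IL = 3.97 dB.

4.0 dB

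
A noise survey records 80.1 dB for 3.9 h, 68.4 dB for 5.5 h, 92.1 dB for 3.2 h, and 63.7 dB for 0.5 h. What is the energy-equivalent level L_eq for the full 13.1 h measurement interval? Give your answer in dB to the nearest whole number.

L_eq = 10·log₁₀[(1/T)·Σ tᵢ·10^(Lᵢ/10)] with T = 13.1 h.
Σ tᵢ·10^(Lᵢ/10) = 3.9·10^(80.1/10) + 5.5·10^(68.4/10) + 3.2·10^(92.1/10) + 0.5·10^(63.7/10) = 5.628e+09.
L_eq = 10·log₁₀(5.628e+09/13.1) = 86.33 dB.

86 dB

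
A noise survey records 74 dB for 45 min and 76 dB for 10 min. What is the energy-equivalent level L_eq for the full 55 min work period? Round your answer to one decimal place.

Weight each interval's intensity by its duration and average over T = 55 min:
Σ tᵢ·10^(Lᵢ/10) = 45·10^(74/10) + 10·10^(76/10) = 1.528e+09.
L_eq = 10·log₁₀(1.528e+09/55) = 74.44 dB.

74.4 dB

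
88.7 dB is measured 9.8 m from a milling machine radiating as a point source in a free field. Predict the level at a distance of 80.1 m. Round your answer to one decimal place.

Spherical spreading from a point source gives a 20·log₁₀(r₂/r₁) drop.
L₂ = 88.7 − 20·log₁₀(80.1/9.8) = 88.7 − 18.248 = 70.45 dB.

70.5 dB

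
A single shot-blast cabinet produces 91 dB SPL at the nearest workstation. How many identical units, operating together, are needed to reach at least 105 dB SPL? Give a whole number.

26

N identical sources give L₁ + 10·log₁₀ N, so require 10·log₁₀ N ≥ 105 − 91 = 14.0 dB.
N ≥ 10^(14.0/10) = 25.119, so N = 26.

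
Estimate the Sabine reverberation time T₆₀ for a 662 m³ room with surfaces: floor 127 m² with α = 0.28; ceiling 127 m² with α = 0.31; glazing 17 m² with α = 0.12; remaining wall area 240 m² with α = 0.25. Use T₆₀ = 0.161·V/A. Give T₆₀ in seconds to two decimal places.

0.78 s

Total absorption A = 127·0.28 + 127·0.31 + 17·0.12 + 240·0.25 = 136.97 m² sabins.
T₆₀ = 0.161·V/A = 0.161·662/136.97 = 0.778 s.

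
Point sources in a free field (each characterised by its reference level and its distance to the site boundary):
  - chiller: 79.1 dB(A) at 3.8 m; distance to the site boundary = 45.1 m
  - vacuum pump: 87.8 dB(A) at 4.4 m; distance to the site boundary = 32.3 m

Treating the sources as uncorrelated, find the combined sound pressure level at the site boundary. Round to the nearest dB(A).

71 dB(A)

First find each source's level at the receiver (point-source: −20·log₁₀(r/r_ref)), then combine on an intensity basis.
chiller: 79.1 − 20·log₁₀(45.1/3.8) = 79.1 − 21.49 = 57.61 dB(A).
vacuum pump: 87.8 − 20·log₁₀(32.3/4.4) = 87.8 − 17.31 = 70.49 dB(A).
Σ 10^(L/10) = 1.176e+07 → L_total = 10·log₁₀(1.176e+07) = 70.70 dB(A).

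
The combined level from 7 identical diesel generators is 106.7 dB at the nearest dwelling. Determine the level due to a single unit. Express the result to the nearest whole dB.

For N identical incoherent sources L_total = L₁ + 10·log₁₀ N, so L₁ = 106.7 − 10·log₁₀(7) = 106.7 − 8.451.

98 dB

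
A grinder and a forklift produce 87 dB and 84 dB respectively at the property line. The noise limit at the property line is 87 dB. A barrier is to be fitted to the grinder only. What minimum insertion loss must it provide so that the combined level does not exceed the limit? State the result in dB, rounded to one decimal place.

3.0 dB

Fixed contribution from the other source: Σ 10^(L/10) = 10^(84/10) = 2.512e+08 (84.00 dB).
To meet 87 dB overall, the treated grinder may contribute at most 10^(87/10) − 2.512e+08 = 2.500e+08, i.e. 83.98 dB.
Required insertion loss = 87 − 83.98 = 3.02 dB.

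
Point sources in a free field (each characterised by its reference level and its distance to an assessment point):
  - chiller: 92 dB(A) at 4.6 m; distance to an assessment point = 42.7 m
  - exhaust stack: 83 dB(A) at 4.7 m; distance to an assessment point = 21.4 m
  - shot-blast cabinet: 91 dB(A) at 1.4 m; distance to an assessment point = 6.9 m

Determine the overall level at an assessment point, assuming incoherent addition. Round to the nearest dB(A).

79 dB(A)

Propagate each source to the receiver with L = L_ref − 20·log₁₀(r/r_ref), then add intensities.
chiller: 92 − 20·log₁₀(42.7/4.6) = 92 − 19.35 = 72.65 dB(A).
exhaust stack: 83 − 20·log₁₀(21.4/4.7) = 83 − 13.17 = 69.83 dB(A).
shot-blast cabinet: 91 − 20·log₁₀(6.9/1.4) = 91 − 13.85 = 77.15 dB(A).
Σ 10^(L/10) = 7.984e+07 → L_total = 10·log₁₀(7.984e+07) = 79.02 dB(A).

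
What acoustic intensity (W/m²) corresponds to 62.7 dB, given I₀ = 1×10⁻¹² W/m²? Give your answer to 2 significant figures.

I = I₀·10^(L/10) = 10⁻¹² × 10^(62.7/10) = 10^(-5.730).

1.9e-06 W/m²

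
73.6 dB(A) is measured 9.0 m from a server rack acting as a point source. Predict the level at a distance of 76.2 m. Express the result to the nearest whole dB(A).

Point-source attenuation: ΔL = 20·log₁₀(r₂/r₁) = 20·log₁₀(76.2/9.0) = 18.554 dB.
L₂ = 73.6 − 20·log₁₀(76.2/9.0) = 73.6 − 18.554 = 55.05 dB(A).

55 dB(A)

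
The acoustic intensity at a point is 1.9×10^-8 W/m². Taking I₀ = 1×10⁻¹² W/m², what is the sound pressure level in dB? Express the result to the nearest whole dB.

Dividing by I₀ shifts the exponent by 12: I/I₀ = 1.9×10^4.
L = 10·(0.2788 + 4) = 42.79 dB.

43 dB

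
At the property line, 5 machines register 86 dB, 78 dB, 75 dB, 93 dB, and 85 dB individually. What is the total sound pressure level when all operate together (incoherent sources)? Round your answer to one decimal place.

94.5 dB

Incoherent sources combine by intensity addition: L_total = 10·log₁₀(Σ 10^(L_i/10)).
Σ 10^(L/10) = 10^(86/10) + 10^(78/10) + 10^(75/10) + 10^(93/10) + 10^(85/10) = 2.804e+09.
L_total = 10·log₁₀(2.804e+09) = 94.48 dB.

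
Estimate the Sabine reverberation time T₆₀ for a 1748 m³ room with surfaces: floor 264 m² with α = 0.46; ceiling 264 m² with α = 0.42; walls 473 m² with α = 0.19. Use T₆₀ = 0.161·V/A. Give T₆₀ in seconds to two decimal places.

A = Σ Sᵢαᵢ = 264·0.46 + 264·0.42 + 473·0.19 = 322.19 m².
T₆₀ = 0.161 × 1748 / 322.19 = 0.873 s.

0.87 s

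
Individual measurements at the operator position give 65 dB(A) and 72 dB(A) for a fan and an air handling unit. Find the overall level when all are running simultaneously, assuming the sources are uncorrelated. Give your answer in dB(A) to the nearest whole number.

Incoherent sources combine by intensity addition: L_total = 10·log₁₀(Σ 10^(L_i/10)).
Σ 10^(L/10) = 10^(65/10) + 10^(72/10) = 1.901e+07.
L_total = 10·log₁₀(1.901e+07) = 72.79 dB(A).

73 dB(A)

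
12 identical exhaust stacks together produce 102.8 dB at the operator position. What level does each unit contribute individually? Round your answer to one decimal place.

Dividing the total intensity by 12 lowers the level by 10·log₁₀ 12 = 10.792 dB: L₁ = 102.8 − 10.792.

92.0 dB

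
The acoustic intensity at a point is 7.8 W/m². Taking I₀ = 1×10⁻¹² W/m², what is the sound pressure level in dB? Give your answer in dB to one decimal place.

128.9 dB

Dividing by I₀ shifts the exponent by 12: I/I₀ = 7.8×10^12.
L = 10·(0.8921 + 12) = 128.92 dB.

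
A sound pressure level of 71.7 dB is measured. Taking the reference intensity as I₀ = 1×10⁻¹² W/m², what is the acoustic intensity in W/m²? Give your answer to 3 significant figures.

L = 10·log₁₀(I/I₀) ⇒ I = I₀·10^(L/10) = 10⁻¹² × 10^7.17.

1.48e-05 W/m²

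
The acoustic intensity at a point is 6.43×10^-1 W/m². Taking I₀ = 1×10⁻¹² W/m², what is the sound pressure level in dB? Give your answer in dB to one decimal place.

118.1 dB

I/I₀ = 6.43×10^-1/10⁻¹² = 6.43×10^11, and L = 10·log₁₀(I/I₀).
L = 10·(0.8082 + 11) = 118.08 dB.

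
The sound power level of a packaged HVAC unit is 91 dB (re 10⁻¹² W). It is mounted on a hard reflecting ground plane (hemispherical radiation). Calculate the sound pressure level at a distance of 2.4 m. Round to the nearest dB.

Free-field hemispherical radiation: L_p = L_w − 10·log₁₀(2π·r²), r = 2.4 m.
2π·r² = 36.19 m², 10·log₁₀ of that is 15.586 dB.
L_p = 91 − 15.586 = 75.41 dB.

75 dB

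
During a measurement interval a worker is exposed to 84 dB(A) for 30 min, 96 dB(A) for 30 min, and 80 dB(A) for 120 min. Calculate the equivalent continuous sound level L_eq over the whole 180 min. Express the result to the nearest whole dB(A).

The energy average is taken in the linear domain: L_eq = 10·log₁₀[(Σ tᵢ·10^(Lᵢ/10))/T], T = 180 min.
Σ tᵢ·10^(Lᵢ/10) = 30·10^(84/10) + 30·10^(96/10) + 120·10^(80/10) = 1.390e+11.
L_eq = 10·log₁₀(1.390e+11/180) = 88.88 dB(A).

89 dB(A)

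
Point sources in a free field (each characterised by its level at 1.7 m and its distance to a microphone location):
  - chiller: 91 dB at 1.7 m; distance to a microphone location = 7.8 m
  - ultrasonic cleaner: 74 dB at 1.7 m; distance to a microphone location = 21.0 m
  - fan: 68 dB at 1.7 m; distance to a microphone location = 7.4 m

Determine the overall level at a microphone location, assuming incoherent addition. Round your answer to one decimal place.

Apply inverse-square spreading to bring every level to the receiver, then sum 10^(L/10).
chiller: 91 − 20·log₁₀(7.8/1.7) = 91 − 13.23 = 77.77 dB.
ultrasonic cleaner: 74 − 20·log₁₀(21.0/1.7) = 74 − 21.84 = 52.16 dB.
fan: 68 − 20·log₁₀(7.4/1.7) = 68 − 12.78 = 55.22 dB.
Σ 10^(L/10) = 6.030e+07 → L_total = 10·log₁₀(6.030e+07) = 77.80 dB.

77.8 dB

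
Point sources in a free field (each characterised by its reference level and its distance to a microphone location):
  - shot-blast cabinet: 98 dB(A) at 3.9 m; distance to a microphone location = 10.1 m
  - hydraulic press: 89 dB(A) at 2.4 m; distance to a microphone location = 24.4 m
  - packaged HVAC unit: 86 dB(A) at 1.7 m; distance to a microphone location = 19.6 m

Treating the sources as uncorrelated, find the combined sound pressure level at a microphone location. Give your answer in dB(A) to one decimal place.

89.8 dB(A)

First find each source's level at the receiver (point-source: −20·log₁₀(r/r_ref)), then combine on an intensity basis.
shot-blast cabinet: 98 − 20·log₁₀(10.1/3.9) = 98 − 8.27 = 89.73 dB(A).
hydraulic press: 89 − 20·log₁₀(24.4/2.4) = 89 − 20.14 = 68.86 dB(A).
packaged HVAC unit: 86 − 20·log₁₀(19.6/1.7) = 86 − 21.24 = 64.76 dB(A).
Σ 10^(L/10) = 9.515e+08 → L_total = 10·log₁₀(9.515e+08) = 89.78 dB(A).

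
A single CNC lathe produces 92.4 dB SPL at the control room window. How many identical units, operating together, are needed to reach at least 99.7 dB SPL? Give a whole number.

The shortfall is 99.7 − 92.4 = 7.3 dB, and N units add 10·log₁₀ N, so need 10·log₁₀ N ≥ 7.3.
N ≥ 10^(7.3/10) = 5.370, so N = 6.

6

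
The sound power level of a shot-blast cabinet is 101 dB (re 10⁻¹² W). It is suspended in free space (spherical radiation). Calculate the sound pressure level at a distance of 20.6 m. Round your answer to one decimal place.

L_p = L_w − 10·log₁₀(4π·r²) with r = 20.6 m.
4π·r² = 5333 m², 10·log₁₀ of that is 37.269 dB.
L_p = 101 − 37.269 = 63.73 dB.

63.7 dB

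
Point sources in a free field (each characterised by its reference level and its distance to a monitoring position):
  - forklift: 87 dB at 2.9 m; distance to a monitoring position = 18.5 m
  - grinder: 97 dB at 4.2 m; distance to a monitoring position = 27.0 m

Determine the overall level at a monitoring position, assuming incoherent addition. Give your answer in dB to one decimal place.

Propagate each source to the receiver with L = L_ref − 20·log₁₀(r/r_ref), then add intensities.
forklift: 87 − 20·log₁₀(18.5/2.9) = 87 − 16.10 = 70.90 dB.
grinder: 97 − 20·log₁₀(27.0/4.2) = 97 − 16.16 = 80.84 dB.
Σ 10^(L/10) = 1.336e+08 → L_total = 10·log₁₀(1.336e+08) = 81.26 dB.

81.3 dB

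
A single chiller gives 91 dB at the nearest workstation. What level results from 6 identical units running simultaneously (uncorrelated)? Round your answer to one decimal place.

98.8 dB

N identical incoherent sources raise the level by 10·log₁₀ N.
L_total = 91 + 10·log₁₀(6) = 91 + 7.782 = 98.78 dB.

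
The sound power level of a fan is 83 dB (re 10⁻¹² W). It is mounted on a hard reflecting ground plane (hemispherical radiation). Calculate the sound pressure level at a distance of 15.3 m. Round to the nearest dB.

The power spreads over a hemisphere of area 2π·r², so L_p = L_w − 10·log₁₀(2π·r²).
2π·r² = 1471 m², 10·log₁₀ of that is 31.676 dB.
L_p = 83 − 31.676 = 51.32 dB.

51 dB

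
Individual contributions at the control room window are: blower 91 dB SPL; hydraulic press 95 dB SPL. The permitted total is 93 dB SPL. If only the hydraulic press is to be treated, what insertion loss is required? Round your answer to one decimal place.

6.3 dB

Fixed contribution from the other source: Σ 10^(L/10) = 10^(91/10) = 1.259e+09 (91.00 dB SPL).
To meet 93 dB SPL overall, the treated hydraulic press may contribute at most 10^(93/10) − 1.259e+09 = 7.363e+08, i.e. 88.67 dB SPL.
Required insertion loss = 95 − 88.67 = 6.33 dB.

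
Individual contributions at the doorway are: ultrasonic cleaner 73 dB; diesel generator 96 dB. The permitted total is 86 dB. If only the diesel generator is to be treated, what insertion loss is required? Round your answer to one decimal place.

Fixed contribution from the other source: Σ 10^(L/10) = 10^(73/10) = 1.995e+07 (73.00 dB).
To meet 86 dB overall, the treated diesel generator may contribute at most 10^(86/10) − 1.995e+07 = 3.782e+08, i.e. 85.78 dB.
So the diesel generator must be reduced from 96 to 85.78 dB: IL = 10.22 dB.

10.2 dB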